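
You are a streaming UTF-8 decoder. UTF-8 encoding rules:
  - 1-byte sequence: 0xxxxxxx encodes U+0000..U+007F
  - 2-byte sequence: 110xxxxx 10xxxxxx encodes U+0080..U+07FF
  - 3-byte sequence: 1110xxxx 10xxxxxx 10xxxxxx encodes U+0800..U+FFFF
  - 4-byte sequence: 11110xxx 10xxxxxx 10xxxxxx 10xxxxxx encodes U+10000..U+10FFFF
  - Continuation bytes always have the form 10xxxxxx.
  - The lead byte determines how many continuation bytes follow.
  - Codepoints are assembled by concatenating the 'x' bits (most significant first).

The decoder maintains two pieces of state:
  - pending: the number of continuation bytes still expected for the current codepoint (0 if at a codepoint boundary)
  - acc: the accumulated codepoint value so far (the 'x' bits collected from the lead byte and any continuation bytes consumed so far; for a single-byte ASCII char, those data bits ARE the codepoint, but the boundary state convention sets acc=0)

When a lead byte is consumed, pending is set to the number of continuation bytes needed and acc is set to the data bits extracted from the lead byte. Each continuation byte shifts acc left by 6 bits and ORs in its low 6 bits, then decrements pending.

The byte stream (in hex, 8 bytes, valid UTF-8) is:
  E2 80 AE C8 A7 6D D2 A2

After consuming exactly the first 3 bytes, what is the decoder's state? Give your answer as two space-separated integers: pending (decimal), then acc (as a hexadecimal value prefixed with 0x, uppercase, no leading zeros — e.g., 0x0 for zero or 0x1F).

Byte[0]=E2: 3-byte lead. pending=2, acc=0x2
Byte[1]=80: continuation. acc=(acc<<6)|0x00=0x80, pending=1
Byte[2]=AE: continuation. acc=(acc<<6)|0x2E=0x202E, pending=0

Answer: 0 0x202E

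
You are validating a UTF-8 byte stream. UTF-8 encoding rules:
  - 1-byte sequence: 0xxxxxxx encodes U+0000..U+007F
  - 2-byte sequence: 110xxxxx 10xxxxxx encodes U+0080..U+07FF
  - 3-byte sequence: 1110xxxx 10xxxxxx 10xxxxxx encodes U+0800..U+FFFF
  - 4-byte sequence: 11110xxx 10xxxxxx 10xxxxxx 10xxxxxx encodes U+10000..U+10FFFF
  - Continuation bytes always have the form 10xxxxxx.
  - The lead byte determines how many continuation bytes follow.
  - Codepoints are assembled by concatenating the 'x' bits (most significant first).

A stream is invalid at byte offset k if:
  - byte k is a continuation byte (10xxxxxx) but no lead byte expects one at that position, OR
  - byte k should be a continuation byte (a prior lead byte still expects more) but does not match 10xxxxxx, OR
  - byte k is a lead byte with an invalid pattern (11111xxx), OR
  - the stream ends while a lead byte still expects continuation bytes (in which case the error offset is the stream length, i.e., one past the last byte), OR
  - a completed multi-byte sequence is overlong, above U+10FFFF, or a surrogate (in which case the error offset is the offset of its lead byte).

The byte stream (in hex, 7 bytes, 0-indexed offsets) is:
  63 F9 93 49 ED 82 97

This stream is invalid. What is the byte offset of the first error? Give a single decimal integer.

Answer: 1

Derivation:
Byte[0]=63: 1-byte ASCII. cp=U+0063
Byte[1]=F9: INVALID lead byte (not 0xxx/110x/1110/11110)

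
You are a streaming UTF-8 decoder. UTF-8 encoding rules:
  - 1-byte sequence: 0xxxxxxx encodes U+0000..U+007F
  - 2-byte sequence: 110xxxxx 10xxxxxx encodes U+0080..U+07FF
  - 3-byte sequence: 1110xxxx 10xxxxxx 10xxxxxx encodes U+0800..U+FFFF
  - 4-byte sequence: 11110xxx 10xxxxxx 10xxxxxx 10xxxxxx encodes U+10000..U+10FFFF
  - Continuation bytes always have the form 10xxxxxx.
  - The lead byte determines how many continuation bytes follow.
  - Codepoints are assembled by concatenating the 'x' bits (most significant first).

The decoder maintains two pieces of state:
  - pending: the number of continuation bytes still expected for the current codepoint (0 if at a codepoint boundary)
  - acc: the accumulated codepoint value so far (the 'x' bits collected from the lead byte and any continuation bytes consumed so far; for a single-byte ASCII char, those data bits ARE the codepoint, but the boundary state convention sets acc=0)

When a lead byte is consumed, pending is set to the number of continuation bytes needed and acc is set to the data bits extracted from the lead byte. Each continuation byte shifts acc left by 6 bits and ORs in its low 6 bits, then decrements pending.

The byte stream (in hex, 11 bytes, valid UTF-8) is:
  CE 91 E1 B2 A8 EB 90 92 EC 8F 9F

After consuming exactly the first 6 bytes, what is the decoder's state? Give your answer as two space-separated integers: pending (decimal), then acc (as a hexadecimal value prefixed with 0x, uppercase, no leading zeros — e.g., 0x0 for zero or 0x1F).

Answer: 2 0xB

Derivation:
Byte[0]=CE: 2-byte lead. pending=1, acc=0xE
Byte[1]=91: continuation. acc=(acc<<6)|0x11=0x391, pending=0
Byte[2]=E1: 3-byte lead. pending=2, acc=0x1
Byte[3]=B2: continuation. acc=(acc<<6)|0x32=0x72, pending=1
Byte[4]=A8: continuation. acc=(acc<<6)|0x28=0x1CA8, pending=0
Byte[5]=EB: 3-byte lead. pending=2, acc=0xB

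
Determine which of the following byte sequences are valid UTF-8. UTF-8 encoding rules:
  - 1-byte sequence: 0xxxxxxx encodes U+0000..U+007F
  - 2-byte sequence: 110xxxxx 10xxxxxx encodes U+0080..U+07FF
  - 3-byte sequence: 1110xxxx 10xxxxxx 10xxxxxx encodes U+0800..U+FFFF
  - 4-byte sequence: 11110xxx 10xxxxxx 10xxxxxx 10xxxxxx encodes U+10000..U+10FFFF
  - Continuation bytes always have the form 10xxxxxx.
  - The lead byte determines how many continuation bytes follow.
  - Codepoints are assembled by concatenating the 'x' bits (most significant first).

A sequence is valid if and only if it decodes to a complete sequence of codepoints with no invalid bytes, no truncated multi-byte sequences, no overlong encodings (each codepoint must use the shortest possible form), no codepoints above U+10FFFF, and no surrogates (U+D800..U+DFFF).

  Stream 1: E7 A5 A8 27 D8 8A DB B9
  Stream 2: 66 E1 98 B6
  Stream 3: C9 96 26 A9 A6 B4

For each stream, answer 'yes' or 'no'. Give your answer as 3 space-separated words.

Stream 1: decodes cleanly. VALID
Stream 2: decodes cleanly. VALID
Stream 3: error at byte offset 3. INVALID

Answer: yes yes no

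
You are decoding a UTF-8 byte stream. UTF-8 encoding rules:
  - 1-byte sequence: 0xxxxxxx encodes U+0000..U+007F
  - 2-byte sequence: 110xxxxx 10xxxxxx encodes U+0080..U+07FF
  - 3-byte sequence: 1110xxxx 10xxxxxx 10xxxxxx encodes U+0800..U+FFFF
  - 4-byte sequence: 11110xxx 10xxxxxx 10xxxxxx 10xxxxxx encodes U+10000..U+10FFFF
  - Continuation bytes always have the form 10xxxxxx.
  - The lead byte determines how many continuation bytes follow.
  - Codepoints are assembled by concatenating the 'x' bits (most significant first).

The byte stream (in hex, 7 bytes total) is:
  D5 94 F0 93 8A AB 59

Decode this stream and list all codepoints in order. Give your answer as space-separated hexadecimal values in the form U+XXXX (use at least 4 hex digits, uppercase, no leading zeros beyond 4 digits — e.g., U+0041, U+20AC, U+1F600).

Answer: U+0554 U+132AB U+0059

Derivation:
Byte[0]=D5: 2-byte lead, need 1 cont bytes. acc=0x15
Byte[1]=94: continuation. acc=(acc<<6)|0x14=0x554
Completed: cp=U+0554 (starts at byte 0)
Byte[2]=F0: 4-byte lead, need 3 cont bytes. acc=0x0
Byte[3]=93: continuation. acc=(acc<<6)|0x13=0x13
Byte[4]=8A: continuation. acc=(acc<<6)|0x0A=0x4CA
Byte[5]=AB: continuation. acc=(acc<<6)|0x2B=0x132AB
Completed: cp=U+132AB (starts at byte 2)
Byte[6]=59: 1-byte ASCII. cp=U+0059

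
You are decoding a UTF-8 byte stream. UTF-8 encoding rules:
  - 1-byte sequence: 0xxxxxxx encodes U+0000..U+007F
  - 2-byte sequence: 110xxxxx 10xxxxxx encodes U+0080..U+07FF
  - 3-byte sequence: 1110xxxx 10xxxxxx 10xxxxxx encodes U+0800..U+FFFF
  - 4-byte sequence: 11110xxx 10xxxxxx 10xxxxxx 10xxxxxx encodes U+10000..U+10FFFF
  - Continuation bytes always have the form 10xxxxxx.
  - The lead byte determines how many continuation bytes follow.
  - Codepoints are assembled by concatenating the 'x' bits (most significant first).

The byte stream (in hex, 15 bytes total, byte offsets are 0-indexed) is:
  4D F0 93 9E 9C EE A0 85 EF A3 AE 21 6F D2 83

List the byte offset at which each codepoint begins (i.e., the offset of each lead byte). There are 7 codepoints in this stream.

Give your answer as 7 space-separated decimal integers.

Byte[0]=4D: 1-byte ASCII. cp=U+004D
Byte[1]=F0: 4-byte lead, need 3 cont bytes. acc=0x0
Byte[2]=93: continuation. acc=(acc<<6)|0x13=0x13
Byte[3]=9E: continuation. acc=(acc<<6)|0x1E=0x4DE
Byte[4]=9C: continuation. acc=(acc<<6)|0x1C=0x1379C
Completed: cp=U+1379C (starts at byte 1)
Byte[5]=EE: 3-byte lead, need 2 cont bytes. acc=0xE
Byte[6]=A0: continuation. acc=(acc<<6)|0x20=0x3A0
Byte[7]=85: continuation. acc=(acc<<6)|0x05=0xE805
Completed: cp=U+E805 (starts at byte 5)
Byte[8]=EF: 3-byte lead, need 2 cont bytes. acc=0xF
Byte[9]=A3: continuation. acc=(acc<<6)|0x23=0x3E3
Byte[10]=AE: continuation. acc=(acc<<6)|0x2E=0xF8EE
Completed: cp=U+F8EE (starts at byte 8)
Byte[11]=21: 1-byte ASCII. cp=U+0021
Byte[12]=6F: 1-byte ASCII. cp=U+006F
Byte[13]=D2: 2-byte lead, need 1 cont bytes. acc=0x12
Byte[14]=83: continuation. acc=(acc<<6)|0x03=0x483
Completed: cp=U+0483 (starts at byte 13)

Answer: 0 1 5 8 11 12 13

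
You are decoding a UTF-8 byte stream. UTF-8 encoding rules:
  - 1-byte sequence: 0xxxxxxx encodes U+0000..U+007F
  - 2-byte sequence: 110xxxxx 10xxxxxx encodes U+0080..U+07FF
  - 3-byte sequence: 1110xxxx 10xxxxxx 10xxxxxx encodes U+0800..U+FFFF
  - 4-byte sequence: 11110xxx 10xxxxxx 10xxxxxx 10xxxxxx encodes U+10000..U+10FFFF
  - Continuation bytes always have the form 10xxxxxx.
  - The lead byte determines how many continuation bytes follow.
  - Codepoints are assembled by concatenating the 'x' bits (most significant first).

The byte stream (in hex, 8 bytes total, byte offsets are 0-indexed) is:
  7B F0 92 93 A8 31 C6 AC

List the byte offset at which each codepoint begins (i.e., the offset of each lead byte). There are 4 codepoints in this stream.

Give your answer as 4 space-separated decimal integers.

Byte[0]=7B: 1-byte ASCII. cp=U+007B
Byte[1]=F0: 4-byte lead, need 3 cont bytes. acc=0x0
Byte[2]=92: continuation. acc=(acc<<6)|0x12=0x12
Byte[3]=93: continuation. acc=(acc<<6)|0x13=0x493
Byte[4]=A8: continuation. acc=(acc<<6)|0x28=0x124E8
Completed: cp=U+124E8 (starts at byte 1)
Byte[5]=31: 1-byte ASCII. cp=U+0031
Byte[6]=C6: 2-byte lead, need 1 cont bytes. acc=0x6
Byte[7]=AC: continuation. acc=(acc<<6)|0x2C=0x1AC
Completed: cp=U+01AC (starts at byte 6)

Answer: 0 1 5 6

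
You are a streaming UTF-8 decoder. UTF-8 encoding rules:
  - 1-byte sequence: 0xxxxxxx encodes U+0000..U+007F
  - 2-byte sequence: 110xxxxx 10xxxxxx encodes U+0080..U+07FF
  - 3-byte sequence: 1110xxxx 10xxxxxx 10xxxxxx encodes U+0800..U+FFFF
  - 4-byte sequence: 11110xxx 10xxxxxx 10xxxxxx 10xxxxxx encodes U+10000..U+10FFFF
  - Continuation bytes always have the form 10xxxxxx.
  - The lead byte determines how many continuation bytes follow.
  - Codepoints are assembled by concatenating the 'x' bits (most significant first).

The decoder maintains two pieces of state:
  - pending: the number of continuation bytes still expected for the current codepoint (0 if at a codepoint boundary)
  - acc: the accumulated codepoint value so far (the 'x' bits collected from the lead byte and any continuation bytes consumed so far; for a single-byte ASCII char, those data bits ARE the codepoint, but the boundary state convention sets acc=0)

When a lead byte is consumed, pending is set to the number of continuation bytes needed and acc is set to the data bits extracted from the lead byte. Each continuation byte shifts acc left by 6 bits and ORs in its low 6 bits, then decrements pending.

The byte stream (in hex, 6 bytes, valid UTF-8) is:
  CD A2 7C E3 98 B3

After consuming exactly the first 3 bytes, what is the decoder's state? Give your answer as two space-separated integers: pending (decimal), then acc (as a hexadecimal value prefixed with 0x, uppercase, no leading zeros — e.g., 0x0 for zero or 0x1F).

Answer: 0 0x0

Derivation:
Byte[0]=CD: 2-byte lead. pending=1, acc=0xD
Byte[1]=A2: continuation. acc=(acc<<6)|0x22=0x362, pending=0
Byte[2]=7C: 1-byte. pending=0, acc=0x0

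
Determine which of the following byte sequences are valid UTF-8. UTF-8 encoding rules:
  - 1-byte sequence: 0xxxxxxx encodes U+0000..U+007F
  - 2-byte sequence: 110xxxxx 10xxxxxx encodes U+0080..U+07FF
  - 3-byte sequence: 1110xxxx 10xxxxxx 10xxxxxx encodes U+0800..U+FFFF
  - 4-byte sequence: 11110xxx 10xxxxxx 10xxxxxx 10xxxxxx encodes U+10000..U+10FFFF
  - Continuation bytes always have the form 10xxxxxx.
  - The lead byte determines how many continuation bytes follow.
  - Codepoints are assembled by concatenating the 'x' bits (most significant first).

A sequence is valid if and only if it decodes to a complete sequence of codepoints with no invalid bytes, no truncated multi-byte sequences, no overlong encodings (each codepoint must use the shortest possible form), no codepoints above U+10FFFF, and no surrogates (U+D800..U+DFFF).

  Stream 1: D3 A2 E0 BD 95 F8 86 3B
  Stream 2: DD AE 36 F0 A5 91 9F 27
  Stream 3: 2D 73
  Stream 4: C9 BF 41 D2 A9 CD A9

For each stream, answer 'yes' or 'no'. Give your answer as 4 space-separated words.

Stream 1: error at byte offset 5. INVALID
Stream 2: decodes cleanly. VALID
Stream 3: decodes cleanly. VALID
Stream 4: decodes cleanly. VALID

Answer: no yes yes yes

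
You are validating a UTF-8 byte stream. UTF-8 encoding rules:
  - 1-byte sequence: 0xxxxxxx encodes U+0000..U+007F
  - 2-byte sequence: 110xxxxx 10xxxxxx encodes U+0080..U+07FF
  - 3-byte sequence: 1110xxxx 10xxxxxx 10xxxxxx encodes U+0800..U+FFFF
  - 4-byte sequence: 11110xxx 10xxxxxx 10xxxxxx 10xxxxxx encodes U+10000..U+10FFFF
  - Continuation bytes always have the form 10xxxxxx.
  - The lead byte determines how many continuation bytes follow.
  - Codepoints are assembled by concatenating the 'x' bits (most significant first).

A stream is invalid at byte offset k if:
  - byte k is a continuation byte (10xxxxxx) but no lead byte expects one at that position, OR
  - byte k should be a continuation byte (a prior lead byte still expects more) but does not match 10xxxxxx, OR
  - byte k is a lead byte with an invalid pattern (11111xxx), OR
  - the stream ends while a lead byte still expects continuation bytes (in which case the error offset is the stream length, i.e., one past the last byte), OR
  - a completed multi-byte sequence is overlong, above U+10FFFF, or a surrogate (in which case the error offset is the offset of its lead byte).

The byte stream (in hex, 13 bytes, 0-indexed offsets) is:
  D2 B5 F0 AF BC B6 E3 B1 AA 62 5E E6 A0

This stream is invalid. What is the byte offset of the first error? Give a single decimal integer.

Byte[0]=D2: 2-byte lead, need 1 cont bytes. acc=0x12
Byte[1]=B5: continuation. acc=(acc<<6)|0x35=0x4B5
Completed: cp=U+04B5 (starts at byte 0)
Byte[2]=F0: 4-byte lead, need 3 cont bytes. acc=0x0
Byte[3]=AF: continuation. acc=(acc<<6)|0x2F=0x2F
Byte[4]=BC: continuation. acc=(acc<<6)|0x3C=0xBFC
Byte[5]=B6: continuation. acc=(acc<<6)|0x36=0x2FF36
Completed: cp=U+2FF36 (starts at byte 2)
Byte[6]=E3: 3-byte lead, need 2 cont bytes. acc=0x3
Byte[7]=B1: continuation. acc=(acc<<6)|0x31=0xF1
Byte[8]=AA: continuation. acc=(acc<<6)|0x2A=0x3C6A
Completed: cp=U+3C6A (starts at byte 6)
Byte[9]=62: 1-byte ASCII. cp=U+0062
Byte[10]=5E: 1-byte ASCII. cp=U+005E
Byte[11]=E6: 3-byte lead, need 2 cont bytes. acc=0x6
Byte[12]=A0: continuation. acc=(acc<<6)|0x20=0x1A0
Byte[13]: stream ended, expected continuation. INVALID

Answer: 13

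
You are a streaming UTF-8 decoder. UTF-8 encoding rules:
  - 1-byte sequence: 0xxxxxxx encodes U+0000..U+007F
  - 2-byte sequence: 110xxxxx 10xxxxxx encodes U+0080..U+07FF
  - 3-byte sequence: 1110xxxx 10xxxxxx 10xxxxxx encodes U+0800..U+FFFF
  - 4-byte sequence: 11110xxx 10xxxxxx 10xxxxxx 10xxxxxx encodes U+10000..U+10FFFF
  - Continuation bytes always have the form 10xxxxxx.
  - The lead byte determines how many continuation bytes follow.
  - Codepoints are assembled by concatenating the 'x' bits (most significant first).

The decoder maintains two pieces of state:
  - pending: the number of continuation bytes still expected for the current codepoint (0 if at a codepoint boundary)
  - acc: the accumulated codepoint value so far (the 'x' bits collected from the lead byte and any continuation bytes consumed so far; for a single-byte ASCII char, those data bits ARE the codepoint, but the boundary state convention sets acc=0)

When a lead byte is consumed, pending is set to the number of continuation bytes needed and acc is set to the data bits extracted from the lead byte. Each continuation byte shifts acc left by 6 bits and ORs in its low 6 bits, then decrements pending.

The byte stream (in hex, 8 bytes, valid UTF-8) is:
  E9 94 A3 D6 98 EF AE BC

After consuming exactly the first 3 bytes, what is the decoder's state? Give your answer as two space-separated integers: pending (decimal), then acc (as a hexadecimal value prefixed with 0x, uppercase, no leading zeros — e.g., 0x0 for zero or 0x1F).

Answer: 0 0x9523

Derivation:
Byte[0]=E9: 3-byte lead. pending=2, acc=0x9
Byte[1]=94: continuation. acc=(acc<<6)|0x14=0x254, pending=1
Byte[2]=A3: continuation. acc=(acc<<6)|0x23=0x9523, pending=0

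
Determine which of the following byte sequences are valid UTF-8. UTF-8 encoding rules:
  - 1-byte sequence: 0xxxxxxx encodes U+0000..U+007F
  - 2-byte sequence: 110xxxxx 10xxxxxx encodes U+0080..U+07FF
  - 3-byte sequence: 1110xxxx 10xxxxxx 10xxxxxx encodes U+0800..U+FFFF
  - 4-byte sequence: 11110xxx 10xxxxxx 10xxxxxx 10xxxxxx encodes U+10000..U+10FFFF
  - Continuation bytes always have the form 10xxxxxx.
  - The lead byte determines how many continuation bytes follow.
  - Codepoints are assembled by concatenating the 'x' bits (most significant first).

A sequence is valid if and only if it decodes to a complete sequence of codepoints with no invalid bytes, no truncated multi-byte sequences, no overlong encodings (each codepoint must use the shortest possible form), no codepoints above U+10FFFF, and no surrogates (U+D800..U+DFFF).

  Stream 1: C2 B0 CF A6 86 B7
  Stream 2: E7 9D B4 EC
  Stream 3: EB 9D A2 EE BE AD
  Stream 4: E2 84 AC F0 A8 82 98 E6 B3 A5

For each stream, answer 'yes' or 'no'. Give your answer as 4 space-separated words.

Answer: no no yes yes

Derivation:
Stream 1: error at byte offset 4. INVALID
Stream 2: error at byte offset 4. INVALID
Stream 3: decodes cleanly. VALID
Stream 4: decodes cleanly. VALID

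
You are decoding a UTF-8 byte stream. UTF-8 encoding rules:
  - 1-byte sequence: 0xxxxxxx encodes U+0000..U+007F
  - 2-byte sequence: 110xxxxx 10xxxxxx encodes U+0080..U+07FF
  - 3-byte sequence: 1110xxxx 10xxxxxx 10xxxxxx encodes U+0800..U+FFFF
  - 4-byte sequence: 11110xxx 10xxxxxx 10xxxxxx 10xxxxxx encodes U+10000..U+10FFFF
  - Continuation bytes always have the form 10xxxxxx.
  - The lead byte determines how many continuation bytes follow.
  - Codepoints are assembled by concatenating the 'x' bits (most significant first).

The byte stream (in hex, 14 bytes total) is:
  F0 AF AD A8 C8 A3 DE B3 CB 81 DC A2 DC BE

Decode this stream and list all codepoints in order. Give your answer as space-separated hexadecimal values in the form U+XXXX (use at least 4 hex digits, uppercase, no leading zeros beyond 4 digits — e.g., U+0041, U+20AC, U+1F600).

Byte[0]=F0: 4-byte lead, need 3 cont bytes. acc=0x0
Byte[1]=AF: continuation. acc=(acc<<6)|0x2F=0x2F
Byte[2]=AD: continuation. acc=(acc<<6)|0x2D=0xBED
Byte[3]=A8: continuation. acc=(acc<<6)|0x28=0x2FB68
Completed: cp=U+2FB68 (starts at byte 0)
Byte[4]=C8: 2-byte lead, need 1 cont bytes. acc=0x8
Byte[5]=A3: continuation. acc=(acc<<6)|0x23=0x223
Completed: cp=U+0223 (starts at byte 4)
Byte[6]=DE: 2-byte lead, need 1 cont bytes. acc=0x1E
Byte[7]=B3: continuation. acc=(acc<<6)|0x33=0x7B3
Completed: cp=U+07B3 (starts at byte 6)
Byte[8]=CB: 2-byte lead, need 1 cont bytes. acc=0xB
Byte[9]=81: continuation. acc=(acc<<6)|0x01=0x2C1
Completed: cp=U+02C1 (starts at byte 8)
Byte[10]=DC: 2-byte lead, need 1 cont bytes. acc=0x1C
Byte[11]=A2: continuation. acc=(acc<<6)|0x22=0x722
Completed: cp=U+0722 (starts at byte 10)
Byte[12]=DC: 2-byte lead, need 1 cont bytes. acc=0x1C
Byte[13]=BE: continuation. acc=(acc<<6)|0x3E=0x73E
Completed: cp=U+073E (starts at byte 12)

Answer: U+2FB68 U+0223 U+07B3 U+02C1 U+0722 U+073E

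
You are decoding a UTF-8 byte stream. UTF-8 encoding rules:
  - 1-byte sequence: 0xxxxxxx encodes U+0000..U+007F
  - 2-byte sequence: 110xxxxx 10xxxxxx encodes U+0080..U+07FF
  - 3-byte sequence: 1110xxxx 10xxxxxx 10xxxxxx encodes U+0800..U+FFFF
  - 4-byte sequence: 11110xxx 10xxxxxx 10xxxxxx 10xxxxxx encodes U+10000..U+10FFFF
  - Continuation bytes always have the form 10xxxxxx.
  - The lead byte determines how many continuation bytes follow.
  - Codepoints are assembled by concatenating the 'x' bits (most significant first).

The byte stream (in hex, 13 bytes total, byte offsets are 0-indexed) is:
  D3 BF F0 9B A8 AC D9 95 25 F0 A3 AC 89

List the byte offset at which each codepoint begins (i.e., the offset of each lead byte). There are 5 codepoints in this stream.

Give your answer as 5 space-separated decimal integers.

Byte[0]=D3: 2-byte lead, need 1 cont bytes. acc=0x13
Byte[1]=BF: continuation. acc=(acc<<6)|0x3F=0x4FF
Completed: cp=U+04FF (starts at byte 0)
Byte[2]=F0: 4-byte lead, need 3 cont bytes. acc=0x0
Byte[3]=9B: continuation. acc=(acc<<6)|0x1B=0x1B
Byte[4]=A8: continuation. acc=(acc<<6)|0x28=0x6E8
Byte[5]=AC: continuation. acc=(acc<<6)|0x2C=0x1BA2C
Completed: cp=U+1BA2C (starts at byte 2)
Byte[6]=D9: 2-byte lead, need 1 cont bytes. acc=0x19
Byte[7]=95: continuation. acc=(acc<<6)|0x15=0x655
Completed: cp=U+0655 (starts at byte 6)
Byte[8]=25: 1-byte ASCII. cp=U+0025
Byte[9]=F0: 4-byte lead, need 3 cont bytes. acc=0x0
Byte[10]=A3: continuation. acc=(acc<<6)|0x23=0x23
Byte[11]=AC: continuation. acc=(acc<<6)|0x2C=0x8EC
Byte[12]=89: continuation. acc=(acc<<6)|0x09=0x23B09
Completed: cp=U+23B09 (starts at byte 9)

Answer: 0 2 6 8 9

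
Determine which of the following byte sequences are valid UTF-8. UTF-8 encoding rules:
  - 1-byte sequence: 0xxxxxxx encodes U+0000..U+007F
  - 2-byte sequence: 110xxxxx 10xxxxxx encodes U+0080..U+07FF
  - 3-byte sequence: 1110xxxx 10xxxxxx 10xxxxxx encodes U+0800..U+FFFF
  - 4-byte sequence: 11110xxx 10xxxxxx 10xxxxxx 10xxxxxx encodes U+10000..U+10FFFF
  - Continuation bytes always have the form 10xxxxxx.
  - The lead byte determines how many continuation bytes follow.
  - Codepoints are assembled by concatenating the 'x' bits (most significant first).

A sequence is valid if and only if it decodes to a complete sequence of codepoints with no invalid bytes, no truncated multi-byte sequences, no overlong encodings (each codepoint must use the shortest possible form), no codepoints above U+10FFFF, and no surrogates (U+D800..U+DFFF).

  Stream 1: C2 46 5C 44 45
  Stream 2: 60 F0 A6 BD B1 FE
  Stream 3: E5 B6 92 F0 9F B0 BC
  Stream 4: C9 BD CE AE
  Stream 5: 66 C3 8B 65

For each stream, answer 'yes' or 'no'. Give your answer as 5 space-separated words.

Stream 1: error at byte offset 1. INVALID
Stream 2: error at byte offset 5. INVALID
Stream 3: decodes cleanly. VALID
Stream 4: decodes cleanly. VALID
Stream 5: decodes cleanly. VALID

Answer: no no yes yes yes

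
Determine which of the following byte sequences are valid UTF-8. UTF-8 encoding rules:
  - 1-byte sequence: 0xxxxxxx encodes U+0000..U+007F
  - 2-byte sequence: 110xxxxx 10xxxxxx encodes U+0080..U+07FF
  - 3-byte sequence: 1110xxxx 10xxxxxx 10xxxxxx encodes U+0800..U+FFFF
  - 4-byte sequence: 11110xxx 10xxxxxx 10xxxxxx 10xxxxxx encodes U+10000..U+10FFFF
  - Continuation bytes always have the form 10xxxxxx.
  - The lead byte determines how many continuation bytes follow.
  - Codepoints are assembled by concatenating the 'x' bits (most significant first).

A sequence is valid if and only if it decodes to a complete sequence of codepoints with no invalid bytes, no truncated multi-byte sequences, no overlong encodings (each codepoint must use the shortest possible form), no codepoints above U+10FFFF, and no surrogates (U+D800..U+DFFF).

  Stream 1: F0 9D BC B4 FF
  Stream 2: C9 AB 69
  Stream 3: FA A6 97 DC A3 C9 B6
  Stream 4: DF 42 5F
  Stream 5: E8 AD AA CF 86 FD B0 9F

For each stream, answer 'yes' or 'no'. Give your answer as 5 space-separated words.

Answer: no yes no no no

Derivation:
Stream 1: error at byte offset 4. INVALID
Stream 2: decodes cleanly. VALID
Stream 3: error at byte offset 0. INVALID
Stream 4: error at byte offset 1. INVALID
Stream 5: error at byte offset 5. INVALID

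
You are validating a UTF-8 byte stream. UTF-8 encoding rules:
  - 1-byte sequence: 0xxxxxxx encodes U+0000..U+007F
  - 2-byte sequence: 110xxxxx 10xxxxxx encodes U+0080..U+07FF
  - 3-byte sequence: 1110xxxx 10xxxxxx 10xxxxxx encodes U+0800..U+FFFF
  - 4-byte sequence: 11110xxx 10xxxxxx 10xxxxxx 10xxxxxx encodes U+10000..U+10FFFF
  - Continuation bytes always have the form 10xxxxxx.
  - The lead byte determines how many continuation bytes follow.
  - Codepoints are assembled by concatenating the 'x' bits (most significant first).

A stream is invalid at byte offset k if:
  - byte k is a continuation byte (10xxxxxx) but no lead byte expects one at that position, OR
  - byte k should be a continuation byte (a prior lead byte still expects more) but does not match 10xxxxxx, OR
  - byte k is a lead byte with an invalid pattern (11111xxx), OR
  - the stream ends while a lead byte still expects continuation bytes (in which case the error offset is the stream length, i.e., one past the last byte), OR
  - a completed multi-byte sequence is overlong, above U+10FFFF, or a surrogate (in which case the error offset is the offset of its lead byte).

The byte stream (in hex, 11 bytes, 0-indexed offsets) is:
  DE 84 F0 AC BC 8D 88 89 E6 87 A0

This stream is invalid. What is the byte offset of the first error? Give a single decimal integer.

Answer: 6

Derivation:
Byte[0]=DE: 2-byte lead, need 1 cont bytes. acc=0x1E
Byte[1]=84: continuation. acc=(acc<<6)|0x04=0x784
Completed: cp=U+0784 (starts at byte 0)
Byte[2]=F0: 4-byte lead, need 3 cont bytes. acc=0x0
Byte[3]=AC: continuation. acc=(acc<<6)|0x2C=0x2C
Byte[4]=BC: continuation. acc=(acc<<6)|0x3C=0xB3C
Byte[5]=8D: continuation. acc=(acc<<6)|0x0D=0x2CF0D
Completed: cp=U+2CF0D (starts at byte 2)
Byte[6]=88: INVALID lead byte (not 0xxx/110x/1110/11110)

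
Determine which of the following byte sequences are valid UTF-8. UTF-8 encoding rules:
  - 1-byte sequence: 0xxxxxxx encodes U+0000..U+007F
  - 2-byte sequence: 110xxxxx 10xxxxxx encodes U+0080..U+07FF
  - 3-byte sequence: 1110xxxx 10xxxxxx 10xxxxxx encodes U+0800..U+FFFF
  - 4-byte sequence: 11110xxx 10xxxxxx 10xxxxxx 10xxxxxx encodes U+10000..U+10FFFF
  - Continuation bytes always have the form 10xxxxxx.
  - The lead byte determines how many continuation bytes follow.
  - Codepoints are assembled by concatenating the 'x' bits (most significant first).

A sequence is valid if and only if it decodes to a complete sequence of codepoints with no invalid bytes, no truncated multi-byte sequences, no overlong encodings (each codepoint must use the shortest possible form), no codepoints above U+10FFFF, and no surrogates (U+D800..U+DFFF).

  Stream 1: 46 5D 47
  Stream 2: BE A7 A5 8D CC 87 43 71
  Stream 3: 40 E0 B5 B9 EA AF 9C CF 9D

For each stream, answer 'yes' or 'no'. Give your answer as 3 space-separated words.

Answer: yes no yes

Derivation:
Stream 1: decodes cleanly. VALID
Stream 2: error at byte offset 0. INVALID
Stream 3: decodes cleanly. VALID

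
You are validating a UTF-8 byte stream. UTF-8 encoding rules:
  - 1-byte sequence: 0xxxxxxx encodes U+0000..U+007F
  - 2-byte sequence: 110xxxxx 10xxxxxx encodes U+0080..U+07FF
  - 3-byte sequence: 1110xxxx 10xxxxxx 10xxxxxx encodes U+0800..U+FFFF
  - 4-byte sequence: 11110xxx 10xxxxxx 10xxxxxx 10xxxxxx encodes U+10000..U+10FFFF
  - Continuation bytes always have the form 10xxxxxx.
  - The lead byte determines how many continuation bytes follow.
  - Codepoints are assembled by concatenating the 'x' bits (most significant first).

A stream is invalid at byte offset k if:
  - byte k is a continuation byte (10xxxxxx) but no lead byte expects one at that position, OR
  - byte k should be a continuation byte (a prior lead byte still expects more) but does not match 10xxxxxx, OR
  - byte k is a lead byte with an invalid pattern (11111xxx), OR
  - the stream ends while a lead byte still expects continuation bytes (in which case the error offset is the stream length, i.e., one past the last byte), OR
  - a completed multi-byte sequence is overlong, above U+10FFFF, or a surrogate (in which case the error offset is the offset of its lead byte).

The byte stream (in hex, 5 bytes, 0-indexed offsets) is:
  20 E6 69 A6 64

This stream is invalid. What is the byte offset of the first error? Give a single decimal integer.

Byte[0]=20: 1-byte ASCII. cp=U+0020
Byte[1]=E6: 3-byte lead, need 2 cont bytes. acc=0x6
Byte[2]=69: expected 10xxxxxx continuation. INVALID

Answer: 2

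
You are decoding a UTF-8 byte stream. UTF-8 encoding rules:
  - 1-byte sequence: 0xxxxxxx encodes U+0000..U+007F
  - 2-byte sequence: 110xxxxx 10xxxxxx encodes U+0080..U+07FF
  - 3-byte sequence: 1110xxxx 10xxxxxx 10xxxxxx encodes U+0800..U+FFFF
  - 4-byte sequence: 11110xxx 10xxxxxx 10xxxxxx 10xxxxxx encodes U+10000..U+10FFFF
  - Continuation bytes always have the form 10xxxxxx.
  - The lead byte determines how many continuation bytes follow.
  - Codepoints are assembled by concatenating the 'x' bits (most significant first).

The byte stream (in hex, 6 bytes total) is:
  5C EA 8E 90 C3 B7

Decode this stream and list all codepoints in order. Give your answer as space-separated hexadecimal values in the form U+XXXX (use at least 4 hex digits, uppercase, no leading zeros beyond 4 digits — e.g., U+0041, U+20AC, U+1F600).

Byte[0]=5C: 1-byte ASCII. cp=U+005C
Byte[1]=EA: 3-byte lead, need 2 cont bytes. acc=0xA
Byte[2]=8E: continuation. acc=(acc<<6)|0x0E=0x28E
Byte[3]=90: continuation. acc=(acc<<6)|0x10=0xA390
Completed: cp=U+A390 (starts at byte 1)
Byte[4]=C3: 2-byte lead, need 1 cont bytes. acc=0x3
Byte[5]=B7: continuation. acc=(acc<<6)|0x37=0xF7
Completed: cp=U+00F7 (starts at byte 4)

Answer: U+005C U+A390 U+00F7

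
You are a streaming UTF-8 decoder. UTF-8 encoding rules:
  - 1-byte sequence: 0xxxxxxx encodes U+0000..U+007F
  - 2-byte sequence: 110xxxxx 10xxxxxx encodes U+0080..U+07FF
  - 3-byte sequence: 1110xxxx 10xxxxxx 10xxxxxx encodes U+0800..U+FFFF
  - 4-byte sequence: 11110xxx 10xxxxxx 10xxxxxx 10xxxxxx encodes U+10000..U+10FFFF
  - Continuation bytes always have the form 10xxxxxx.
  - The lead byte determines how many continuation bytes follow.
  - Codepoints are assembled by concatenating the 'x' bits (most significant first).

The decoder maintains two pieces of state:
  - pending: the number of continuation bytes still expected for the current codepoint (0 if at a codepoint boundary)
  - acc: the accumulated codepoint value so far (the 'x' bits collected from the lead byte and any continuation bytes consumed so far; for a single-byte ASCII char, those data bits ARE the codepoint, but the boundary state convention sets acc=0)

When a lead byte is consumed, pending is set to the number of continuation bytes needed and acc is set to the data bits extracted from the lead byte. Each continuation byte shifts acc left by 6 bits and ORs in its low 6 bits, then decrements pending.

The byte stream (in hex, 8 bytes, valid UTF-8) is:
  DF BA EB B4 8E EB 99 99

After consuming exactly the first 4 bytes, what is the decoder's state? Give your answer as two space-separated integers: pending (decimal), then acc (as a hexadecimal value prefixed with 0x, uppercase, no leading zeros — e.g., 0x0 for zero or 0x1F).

Byte[0]=DF: 2-byte lead. pending=1, acc=0x1F
Byte[1]=BA: continuation. acc=(acc<<6)|0x3A=0x7FA, pending=0
Byte[2]=EB: 3-byte lead. pending=2, acc=0xB
Byte[3]=B4: continuation. acc=(acc<<6)|0x34=0x2F4, pending=1

Answer: 1 0x2F4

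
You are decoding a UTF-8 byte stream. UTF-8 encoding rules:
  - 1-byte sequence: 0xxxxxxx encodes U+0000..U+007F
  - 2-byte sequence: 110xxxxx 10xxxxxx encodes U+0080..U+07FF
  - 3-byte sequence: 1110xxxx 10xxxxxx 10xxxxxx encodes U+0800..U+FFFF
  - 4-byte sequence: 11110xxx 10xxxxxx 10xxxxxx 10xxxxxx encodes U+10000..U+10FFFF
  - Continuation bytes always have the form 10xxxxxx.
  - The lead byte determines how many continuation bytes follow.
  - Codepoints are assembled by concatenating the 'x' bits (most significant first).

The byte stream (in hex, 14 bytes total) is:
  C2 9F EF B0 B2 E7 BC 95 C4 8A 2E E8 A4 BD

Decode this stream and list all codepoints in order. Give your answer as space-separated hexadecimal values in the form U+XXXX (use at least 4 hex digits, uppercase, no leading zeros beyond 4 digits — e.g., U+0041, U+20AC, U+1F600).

Byte[0]=C2: 2-byte lead, need 1 cont bytes. acc=0x2
Byte[1]=9F: continuation. acc=(acc<<6)|0x1F=0x9F
Completed: cp=U+009F (starts at byte 0)
Byte[2]=EF: 3-byte lead, need 2 cont bytes. acc=0xF
Byte[3]=B0: continuation. acc=(acc<<6)|0x30=0x3F0
Byte[4]=B2: continuation. acc=(acc<<6)|0x32=0xFC32
Completed: cp=U+FC32 (starts at byte 2)
Byte[5]=E7: 3-byte lead, need 2 cont bytes. acc=0x7
Byte[6]=BC: continuation. acc=(acc<<6)|0x3C=0x1FC
Byte[7]=95: continuation. acc=(acc<<6)|0x15=0x7F15
Completed: cp=U+7F15 (starts at byte 5)
Byte[8]=C4: 2-byte lead, need 1 cont bytes. acc=0x4
Byte[9]=8A: continuation. acc=(acc<<6)|0x0A=0x10A
Completed: cp=U+010A (starts at byte 8)
Byte[10]=2E: 1-byte ASCII. cp=U+002E
Byte[11]=E8: 3-byte lead, need 2 cont bytes. acc=0x8
Byte[12]=A4: continuation. acc=(acc<<6)|0x24=0x224
Byte[13]=BD: continuation. acc=(acc<<6)|0x3D=0x893D
Completed: cp=U+893D (starts at byte 11)

Answer: U+009F U+FC32 U+7F15 U+010A U+002E U+893D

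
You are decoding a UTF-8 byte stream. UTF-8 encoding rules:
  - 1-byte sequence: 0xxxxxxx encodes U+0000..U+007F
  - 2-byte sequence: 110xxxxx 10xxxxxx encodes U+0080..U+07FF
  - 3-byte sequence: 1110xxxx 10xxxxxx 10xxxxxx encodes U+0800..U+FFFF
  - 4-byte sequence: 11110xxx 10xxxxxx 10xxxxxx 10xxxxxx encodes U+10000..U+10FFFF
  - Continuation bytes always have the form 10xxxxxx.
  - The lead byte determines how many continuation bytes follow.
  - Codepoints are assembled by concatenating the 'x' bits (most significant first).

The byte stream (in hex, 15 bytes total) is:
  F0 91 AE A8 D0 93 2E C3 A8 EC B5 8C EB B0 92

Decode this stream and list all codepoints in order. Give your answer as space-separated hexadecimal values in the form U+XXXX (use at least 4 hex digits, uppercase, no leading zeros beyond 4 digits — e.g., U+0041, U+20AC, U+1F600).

Byte[0]=F0: 4-byte lead, need 3 cont bytes. acc=0x0
Byte[1]=91: continuation. acc=(acc<<6)|0x11=0x11
Byte[2]=AE: continuation. acc=(acc<<6)|0x2E=0x46E
Byte[3]=A8: continuation. acc=(acc<<6)|0x28=0x11BA8
Completed: cp=U+11BA8 (starts at byte 0)
Byte[4]=D0: 2-byte lead, need 1 cont bytes. acc=0x10
Byte[5]=93: continuation. acc=(acc<<6)|0x13=0x413
Completed: cp=U+0413 (starts at byte 4)
Byte[6]=2E: 1-byte ASCII. cp=U+002E
Byte[7]=C3: 2-byte lead, need 1 cont bytes. acc=0x3
Byte[8]=A8: continuation. acc=(acc<<6)|0x28=0xE8
Completed: cp=U+00E8 (starts at byte 7)
Byte[9]=EC: 3-byte lead, need 2 cont bytes. acc=0xC
Byte[10]=B5: continuation. acc=(acc<<6)|0x35=0x335
Byte[11]=8C: continuation. acc=(acc<<6)|0x0C=0xCD4C
Completed: cp=U+CD4C (starts at byte 9)
Byte[12]=EB: 3-byte lead, need 2 cont bytes. acc=0xB
Byte[13]=B0: continuation. acc=(acc<<6)|0x30=0x2F0
Byte[14]=92: continuation. acc=(acc<<6)|0x12=0xBC12
Completed: cp=U+BC12 (starts at byte 12)

Answer: U+11BA8 U+0413 U+002E U+00E8 U+CD4C U+BC12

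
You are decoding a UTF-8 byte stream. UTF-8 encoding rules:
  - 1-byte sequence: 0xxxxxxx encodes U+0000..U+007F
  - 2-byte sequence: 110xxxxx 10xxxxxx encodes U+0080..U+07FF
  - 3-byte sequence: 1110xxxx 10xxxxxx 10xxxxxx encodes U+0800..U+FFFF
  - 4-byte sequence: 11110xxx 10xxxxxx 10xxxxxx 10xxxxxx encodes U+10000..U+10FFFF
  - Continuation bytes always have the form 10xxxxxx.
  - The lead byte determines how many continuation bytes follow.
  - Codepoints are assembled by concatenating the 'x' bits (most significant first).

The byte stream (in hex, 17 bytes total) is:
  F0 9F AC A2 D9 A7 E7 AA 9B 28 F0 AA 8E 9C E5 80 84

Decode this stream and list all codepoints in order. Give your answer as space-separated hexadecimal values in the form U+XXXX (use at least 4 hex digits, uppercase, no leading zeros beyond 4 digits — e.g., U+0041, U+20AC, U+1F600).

Answer: U+1FB22 U+0667 U+7A9B U+0028 U+2A39C U+5004

Derivation:
Byte[0]=F0: 4-byte lead, need 3 cont bytes. acc=0x0
Byte[1]=9F: continuation. acc=(acc<<6)|0x1F=0x1F
Byte[2]=AC: continuation. acc=(acc<<6)|0x2C=0x7EC
Byte[3]=A2: continuation. acc=(acc<<6)|0x22=0x1FB22
Completed: cp=U+1FB22 (starts at byte 0)
Byte[4]=D9: 2-byte lead, need 1 cont bytes. acc=0x19
Byte[5]=A7: continuation. acc=(acc<<6)|0x27=0x667
Completed: cp=U+0667 (starts at byte 4)
Byte[6]=E7: 3-byte lead, need 2 cont bytes. acc=0x7
Byte[7]=AA: continuation. acc=(acc<<6)|0x2A=0x1EA
Byte[8]=9B: continuation. acc=(acc<<6)|0x1B=0x7A9B
Completed: cp=U+7A9B (starts at byte 6)
Byte[9]=28: 1-byte ASCII. cp=U+0028
Byte[10]=F0: 4-byte lead, need 3 cont bytes. acc=0x0
Byte[11]=AA: continuation. acc=(acc<<6)|0x2A=0x2A
Byte[12]=8E: continuation. acc=(acc<<6)|0x0E=0xA8E
Byte[13]=9C: continuation. acc=(acc<<6)|0x1C=0x2A39C
Completed: cp=U+2A39C (starts at byte 10)
Byte[14]=E5: 3-byte lead, need 2 cont bytes. acc=0x5
Byte[15]=80: continuation. acc=(acc<<6)|0x00=0x140
Byte[16]=84: continuation. acc=(acc<<6)|0x04=0x5004
Completed: cp=U+5004 (starts at byte 14)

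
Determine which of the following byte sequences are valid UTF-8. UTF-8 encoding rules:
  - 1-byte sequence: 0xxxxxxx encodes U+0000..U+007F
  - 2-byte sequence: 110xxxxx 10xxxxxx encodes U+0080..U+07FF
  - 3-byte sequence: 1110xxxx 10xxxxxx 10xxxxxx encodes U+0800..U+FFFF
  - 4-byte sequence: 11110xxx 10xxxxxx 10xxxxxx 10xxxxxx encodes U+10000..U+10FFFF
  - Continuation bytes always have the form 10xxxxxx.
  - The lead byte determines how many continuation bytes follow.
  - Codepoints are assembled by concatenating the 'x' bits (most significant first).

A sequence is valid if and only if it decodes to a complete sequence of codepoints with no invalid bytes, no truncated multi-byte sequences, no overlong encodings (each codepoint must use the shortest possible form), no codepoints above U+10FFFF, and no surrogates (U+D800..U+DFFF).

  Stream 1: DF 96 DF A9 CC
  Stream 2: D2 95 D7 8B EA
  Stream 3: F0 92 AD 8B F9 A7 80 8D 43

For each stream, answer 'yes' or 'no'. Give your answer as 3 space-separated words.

Stream 1: error at byte offset 5. INVALID
Stream 2: error at byte offset 5. INVALID
Stream 3: error at byte offset 4. INVALID

Answer: no no no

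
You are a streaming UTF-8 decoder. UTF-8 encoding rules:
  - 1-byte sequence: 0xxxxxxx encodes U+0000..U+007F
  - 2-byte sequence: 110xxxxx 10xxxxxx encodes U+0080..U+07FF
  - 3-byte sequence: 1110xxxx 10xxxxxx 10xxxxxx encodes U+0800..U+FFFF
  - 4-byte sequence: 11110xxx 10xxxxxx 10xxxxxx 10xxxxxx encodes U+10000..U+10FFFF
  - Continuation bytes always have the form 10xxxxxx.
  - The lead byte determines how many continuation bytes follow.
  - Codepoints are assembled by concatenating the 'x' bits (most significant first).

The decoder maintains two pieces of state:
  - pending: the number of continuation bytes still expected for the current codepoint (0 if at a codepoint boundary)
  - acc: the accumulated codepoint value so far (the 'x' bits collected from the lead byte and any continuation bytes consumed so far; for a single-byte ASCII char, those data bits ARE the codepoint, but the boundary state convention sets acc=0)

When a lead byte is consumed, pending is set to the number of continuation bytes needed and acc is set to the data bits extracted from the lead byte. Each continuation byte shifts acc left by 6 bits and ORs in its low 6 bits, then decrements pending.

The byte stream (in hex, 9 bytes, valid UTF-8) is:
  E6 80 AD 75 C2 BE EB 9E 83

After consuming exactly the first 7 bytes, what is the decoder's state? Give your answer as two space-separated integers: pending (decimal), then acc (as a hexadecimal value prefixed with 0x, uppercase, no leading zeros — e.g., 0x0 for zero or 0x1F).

Answer: 2 0xB

Derivation:
Byte[0]=E6: 3-byte lead. pending=2, acc=0x6
Byte[1]=80: continuation. acc=(acc<<6)|0x00=0x180, pending=1
Byte[2]=AD: continuation. acc=(acc<<6)|0x2D=0x602D, pending=0
Byte[3]=75: 1-byte. pending=0, acc=0x0
Byte[4]=C2: 2-byte lead. pending=1, acc=0x2
Byte[5]=BE: continuation. acc=(acc<<6)|0x3E=0xBE, pending=0
Byte[6]=EB: 3-byte lead. pending=2, acc=0xB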